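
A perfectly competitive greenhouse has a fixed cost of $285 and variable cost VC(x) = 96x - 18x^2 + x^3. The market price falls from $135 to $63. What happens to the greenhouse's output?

Output falls from 13 to 11

MC = 96 - 36x + 3x^2; the shutdown threshold is min AVC = $15 (at x = 9).
With P = $135 above the shutdown price, P = MC gives x = 13.
At P = $63 ≥ min AVC, set P = MC: x = 11. The firm stays open but cuts output.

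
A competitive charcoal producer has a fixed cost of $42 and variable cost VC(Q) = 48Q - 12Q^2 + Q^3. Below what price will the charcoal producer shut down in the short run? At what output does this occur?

The shutdown price is the minimum of AVC. VC = 48Q - 12Q^2 + Q^3, so AVC = 48 - 12Q + Q^2.
At the minimum of AVC, MC = AVC. MC = 48 - 24Q + 3Q^2; setting MC = AVC gives 2Q^2 - 12Q = 0, so Q = 6. min AVC = 12.
So the shutdown price is $12.

$12 per unit, at Q = 6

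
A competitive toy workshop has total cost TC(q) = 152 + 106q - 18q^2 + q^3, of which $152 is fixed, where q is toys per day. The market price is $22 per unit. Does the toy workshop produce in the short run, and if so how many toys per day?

From TC, MC = TC'(q) = 106 - 36q + 3q^2 and AVC = VC/q = 106 - 18q + q^2.
The AVC parabola has its vertex at q = 18/2 = 9, where AVC = 106 - 18·9 + 9^2 = $25.
Since P = $22 < min AVC = $25, price fails to cover variable cost at any output.
Best response: produce nothing and absorb the $152 fixed cost.

Shut down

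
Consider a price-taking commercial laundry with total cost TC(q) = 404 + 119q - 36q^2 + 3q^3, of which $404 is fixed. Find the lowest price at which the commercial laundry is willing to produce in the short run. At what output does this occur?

The firm shuts down when price falls below the minimum of average variable cost. AVC = VC/q = 119 - 36q + 3q^2.
At the minimum of AVC, MC = AVC. MC = 119 - 72q + 9q^2; setting MC = AVC gives 6q^2 - 36q = 0, so q = 6. min AVC = 11.
For P < $11 the firm produces nothing.

$11 per unit, at q = 6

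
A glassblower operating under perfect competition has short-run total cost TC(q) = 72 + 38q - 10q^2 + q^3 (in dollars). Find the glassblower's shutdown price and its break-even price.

Shutdown price = $13; break-even price = $26

Shutdown price = min AVC. AVC = 38 - 10q + q^2, with vertex at q = 5 and minimum $13.
ATC = 72/q + 38 - 10q + q^2. Setting dATC/dq = −72/q^2 − 10 + 2q = 0 gives q = 6 (since 2·6^3 − 10·6^2 = 72).
min ATC = 72/6 + 38 − 10·6 + 6^2 = $26. That is the break-even price.
For $13 ≤ P < $26 the firm produces at a loss; below $13 it shuts down.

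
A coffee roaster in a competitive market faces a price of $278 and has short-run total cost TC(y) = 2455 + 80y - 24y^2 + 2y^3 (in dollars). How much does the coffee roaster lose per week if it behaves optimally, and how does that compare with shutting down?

Profit = -$35 at y = 11

AVC = 80 - 24y + 2y^2; min AVC = $8 at y = 6. Since P = $278 ≥ min AVC, the firm produces.
With MC = 80 - 48y + 6y^2, P = MC on the upward-sloping part at y* = 11.
TR = 278·11 = 3058. TC = 2455 + 638 = 3093. Profit = 3058 − 3093 = -$35.
That loss of $35 beats the $2455 the firm would lose by shutting down; producing recovers $2420 of fixed cost.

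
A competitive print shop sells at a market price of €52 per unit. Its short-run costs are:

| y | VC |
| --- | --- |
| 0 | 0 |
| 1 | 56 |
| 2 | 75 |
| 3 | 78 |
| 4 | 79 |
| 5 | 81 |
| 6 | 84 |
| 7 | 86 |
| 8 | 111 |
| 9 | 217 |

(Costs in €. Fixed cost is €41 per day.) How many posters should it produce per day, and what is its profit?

y = 8; profit = €264

Tabulate TR − TC: y=0: -41; y=1: -45; y=2: -12; y=3: 37; y=4: 88; y=5: 138; y=6: 187; y=7: 237; y=8: 264; y=9: 210.
Profit is maximized at y = 8. AVC there is 111/8 = €13.88 ≤ P, so producing beats shutting down (which would give -€41).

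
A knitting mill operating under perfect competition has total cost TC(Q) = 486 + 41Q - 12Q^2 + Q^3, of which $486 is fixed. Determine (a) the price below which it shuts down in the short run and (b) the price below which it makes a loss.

Shutdown price = $5; break-even price = $68

AVC = 41 - 12Q + Q^2; minimized at Q = 6, giving min AVC = $5. That is the shutdown price.
ATC = 486/Q + 41 - 12Q + Q^2. Setting dATC/dQ = −486/Q^2 − 12 + 2Q = 0 gives Q = 9 (since 2·9^3 − 12·9^2 = 486).
min ATC = 486/9 + 41 − 12·9 + 9^2 = $68. That is the break-even price.
For $5 ≤ P < $68 the firm produces at a loss; below $5 it shuts down.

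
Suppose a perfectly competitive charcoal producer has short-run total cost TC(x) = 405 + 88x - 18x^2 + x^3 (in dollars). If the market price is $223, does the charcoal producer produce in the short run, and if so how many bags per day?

Strip out fixed cost: VC = 88x - 18x^2 + x^3. Then AVC = 88 - 18x + x^2 and MC = 88 - 36x + 3x^2.
AVC hits its minimum where MC = AVC, at x = 9, giving min AVC = 88 - 18·9 + 9^2 = $7.
Since P = $223 ≥ min AVC = $7, price covers variable cost and the firm should produce.
P = MC gives -135 - 36x + 3x^2 = 0, with roots -3 and 15. Take the larger (rising MC): x* = 15.
Check: AVC at x = 15 is $43 ≤ P, so revenue covers variable cost.
Profit = P·x − TC = 223·15 − 1050 = $2295.

Produce at x = 15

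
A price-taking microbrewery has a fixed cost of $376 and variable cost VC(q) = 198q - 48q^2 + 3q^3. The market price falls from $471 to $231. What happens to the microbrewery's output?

AVC = 198 - 48q + 3q^2, minimized at q = 8 where min AVC = $6. MC = 198 - 96q + 9q^2.
With P = $471 above the shutdown price, P = MC gives q = 13.
At P = $231 ≥ min AVC, set P = MC: q = 11. The firm stays open but cuts output.

Output falls from 13 to 11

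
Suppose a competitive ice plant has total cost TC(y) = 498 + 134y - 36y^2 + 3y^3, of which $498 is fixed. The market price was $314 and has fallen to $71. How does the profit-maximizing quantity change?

AVC = 134 - 36y + 3y^2, minimized at y = 6 where min AVC = $26. MC = 134 - 72y + 9y^2.
At P = $314 ≥ min AVC, set P = MC on the rising branch: y = 10.
At P = $71 ≥ min AVC, set P = MC: y = 7. The firm stays open but cuts output.

Output falls from 10 to 7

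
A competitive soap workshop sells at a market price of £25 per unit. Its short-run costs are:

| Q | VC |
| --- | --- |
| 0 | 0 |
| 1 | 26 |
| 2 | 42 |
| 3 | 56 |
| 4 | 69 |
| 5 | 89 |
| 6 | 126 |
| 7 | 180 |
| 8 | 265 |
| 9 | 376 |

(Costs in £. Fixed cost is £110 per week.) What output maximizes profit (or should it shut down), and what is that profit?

Compute π = P·Q − TC at each output: Q=0: -110; Q=1: -111; Q=2: -102; Q=3: -91; Q=4: -79; Q=5: -74; Q=6: -86; Q=7: -115; Q=8: -175; Q=9: -261.
Profit is maximized at Q = 5. AVC there is 89/5 = £17.80 ≤ P, so producing beats shutting down (which would give -£110).

Q = 5; profit = -£74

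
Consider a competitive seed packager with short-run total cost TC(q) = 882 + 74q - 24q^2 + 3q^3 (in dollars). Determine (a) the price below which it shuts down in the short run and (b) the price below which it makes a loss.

AVC = 74 - 24q + 3q^2; minimized at q = 4, giving min AVC = $26. That is the shutdown price.
ATC = 882/q + 74 - 24q + 3q^2. Setting dATC/dq = −882/q^2 − 24 + 6q = 0 gives q = 7 (since 6·7^3 − 24·7^2 = 882).
min ATC = 882/7 + 74 − 24·7 + 3·7^2 = $179. That is the break-even price.
Between these two prices the firm operates at a loss; above $179 it earns a profit.

Shutdown price = $26; break-even price = $179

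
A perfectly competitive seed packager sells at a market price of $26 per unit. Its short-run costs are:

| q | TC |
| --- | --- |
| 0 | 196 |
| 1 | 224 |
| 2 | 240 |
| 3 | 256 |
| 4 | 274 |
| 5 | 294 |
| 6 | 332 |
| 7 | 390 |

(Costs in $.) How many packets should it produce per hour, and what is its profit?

Profit at each row (π = 26q − TC): q=0: -196; q=1: -198; q=2: -188; q=3: -178; q=4: -170; q=5: -164; q=6: -176; q=7: -208.
Profit is maximized at q = 5. AVC there is 98/5 = $19.60 ≤ P, so producing beats shutting down (which would give -$196).

q = 5; profit = -$164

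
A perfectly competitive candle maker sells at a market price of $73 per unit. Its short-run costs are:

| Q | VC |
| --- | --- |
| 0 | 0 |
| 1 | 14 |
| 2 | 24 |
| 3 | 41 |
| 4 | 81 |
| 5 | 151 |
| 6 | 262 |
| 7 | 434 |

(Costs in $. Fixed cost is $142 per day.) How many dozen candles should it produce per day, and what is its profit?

Tabulate TR − TC: Q=0: -142; Q=1: -83; Q=2: -20; Q=3: 36; Q=4: 69; Q=5: 72; Q=6: 34; Q=7: -65.
Profit is maximized at Q = 5. AVC there is 151/5 = $30.20 ≤ P, so producing beats shutting down (which would give -$142).

Q = 5; profit = $72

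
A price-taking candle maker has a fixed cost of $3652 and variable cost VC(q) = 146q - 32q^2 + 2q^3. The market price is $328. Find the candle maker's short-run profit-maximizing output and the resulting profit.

AVC = 146 - 32q + 2q^2; min AVC = $18 at q = 8. Since P = $328 ≥ min AVC, the firm produces.
MC = 146 - 64q + 6q^2. Setting P = MC and taking the root on the rising branch gives q* = 13.
TR = 328·13 = 4264. TC = 3652 + 884 = 4536. Profit = 4264 − 4536 = -$272.
By producing, the firm covers all variable cost plus $3380 of fixed cost; shutting down would lose the full $3652.

Profit = -$272 at q = 13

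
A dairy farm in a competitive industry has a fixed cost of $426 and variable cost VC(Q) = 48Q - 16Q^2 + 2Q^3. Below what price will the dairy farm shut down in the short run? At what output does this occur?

$16 per unit, at Q = 4

Short-run supply begins at min AVC. From VC = 48Q - 16Q^2 + 2Q^3, AVC = 48 - 16Q + 2Q^2.
At the minimum of AVC, MC = AVC. MC = 48 - 32Q + 6Q^2; setting MC = AVC gives 4Q^2 - 16Q = 0, so Q = 4. min AVC = 16.
So the shutdown price is $16.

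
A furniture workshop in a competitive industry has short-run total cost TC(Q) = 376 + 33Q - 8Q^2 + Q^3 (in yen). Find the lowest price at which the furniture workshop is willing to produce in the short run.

Short-run supply begins at min AVC. From VC = 33Q - 8Q^2 + Q^3, AVC = 33 - 8Q + Q^2.
At the minimum of AVC, MC = AVC. MC = 33 - 16Q + 3Q^2; setting MC = AVC gives 2Q^2 - 8Q = 0, so Q = 4. min AVC = 17.
For P < ¥17 the firm produces nothing.

¥17 per unit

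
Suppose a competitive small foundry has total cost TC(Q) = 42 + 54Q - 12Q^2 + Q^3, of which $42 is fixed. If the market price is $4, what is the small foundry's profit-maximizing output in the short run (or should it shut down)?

Shut down

Strip out fixed cost: VC = 54Q - 12Q^2 + Q^3. Then AVC = 54 - 12Q + Q^2 and MC = 54 - 24Q + 3Q^2.
AVC is minimized where dAVC/dQ = -12 + 2Q = 0, at Q = 6; min AVC = 54 - 12·6 + 6^2 = $18.
P = $4 lies below min AVC = $18; no output level covers variable cost.
Best response: produce nothing and absorb the $42 fixed cost.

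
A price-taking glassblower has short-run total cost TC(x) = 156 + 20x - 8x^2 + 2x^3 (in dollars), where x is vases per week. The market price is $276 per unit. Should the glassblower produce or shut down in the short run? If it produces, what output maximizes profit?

Produce at x = 8

Strip out fixed cost: VC = 20x - 8x^2 + 2x^3. Then AVC = 20 - 8x + 2x^2 and MC = 20 - 16x + 6x^2.
The AVC parabola has its vertex at x = 8/4 = 2, where AVC = 20 - 8·2 + 2·2^2 = $12.
P = $276 exceeds min AVC = $12, so the firm stays open.
Set P = MC: 276 = 20 - 16x + 6x^2 → -256 - 16x + 6x^2 = 0. The roots are x = -16/3 and x = 8; the profit-maximizing output is on the rising part of MC, so x* = 8.
Check: AVC at x = 8 is $84 ≤ P, so revenue covers variable cost.
Profit = P·x − TC = 276·8 − 828 = $1380.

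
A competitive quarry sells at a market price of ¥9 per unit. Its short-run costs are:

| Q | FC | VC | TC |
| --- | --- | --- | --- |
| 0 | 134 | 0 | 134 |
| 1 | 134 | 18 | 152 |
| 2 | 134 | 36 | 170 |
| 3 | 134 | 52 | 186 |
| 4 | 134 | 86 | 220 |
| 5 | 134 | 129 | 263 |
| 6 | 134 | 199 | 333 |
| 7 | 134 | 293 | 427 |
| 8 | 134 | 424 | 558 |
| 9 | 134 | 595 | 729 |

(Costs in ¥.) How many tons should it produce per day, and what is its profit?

Compute π = P·Q − TC at each output: Q=0: -134; Q=1: -143; Q=2: -152; Q=3: -159; Q=4: -184; Q=5: -218; Q=6: -279; Q=7: -364; Q=8: -486; Q=9: -648.
Profit is highest at Q = 0. Equivalently, the lowest AVC in the table is 52/3 ≈ ¥17.33 at Q = 3, and P = ¥9 falls below it — price never covers variable cost, so the firm shuts down and loses only its fixed cost.

Q = 0 (shut down); profit = -¥134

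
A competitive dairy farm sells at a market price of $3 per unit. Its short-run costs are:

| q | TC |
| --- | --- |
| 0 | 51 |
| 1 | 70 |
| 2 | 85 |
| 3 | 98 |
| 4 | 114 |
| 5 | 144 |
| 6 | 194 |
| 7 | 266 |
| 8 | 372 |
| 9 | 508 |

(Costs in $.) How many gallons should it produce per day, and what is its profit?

q = 0 (shut down); profit = -$51

Compute π = P·q − TC at each output: q=0: -51; q=1: -67; q=2: -79; q=3: -89; q=4: -102; q=5: -129; q=6: -176; q=7: -245; q=8: -348; q=9: -481.
Profit is highest at q = 0. Equivalently, the lowest AVC in the table is 47/3 ≈ $15.67 at q = 3, and P = $3 falls below it — price never covers variable cost, so the firm shuts down and loses only its fixed cost.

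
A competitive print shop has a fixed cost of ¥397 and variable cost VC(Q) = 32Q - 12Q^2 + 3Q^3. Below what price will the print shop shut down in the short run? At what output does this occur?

Short-run supply begins at min AVC. From VC = 32Q - 12Q^2 + 3Q^3, AVC = 32 - 12Q + 3Q^2.
At the minimum of AVC, MC = AVC. MC = 32 - 24Q + 9Q^2; setting MC = AVC gives 6Q^2 - 12Q = 0, so Q = 2. min AVC = 20.
The firm shuts down for any P below ¥20.

¥20 per unit, at Q = 2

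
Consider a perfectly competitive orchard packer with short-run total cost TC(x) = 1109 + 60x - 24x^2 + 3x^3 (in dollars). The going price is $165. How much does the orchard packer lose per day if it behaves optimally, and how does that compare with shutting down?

AVC = 60 - 24x + 3x^2; min AVC = $12 at x = 4. Since P = $165 ≥ min AVC, the firm produces.
With MC = 60 - 48x + 9x^2, P = MC on the upward-sloping part at x* = 7.
TR = 165·7 = 1155. TC = 1109 + 273 = 1382. Profit = 1155 − 1382 = -$227.
Shutting down would mean losing the fixed cost of $1109, so operating at a loss of $227 is better by $882.

Profit = -$227 at x = 7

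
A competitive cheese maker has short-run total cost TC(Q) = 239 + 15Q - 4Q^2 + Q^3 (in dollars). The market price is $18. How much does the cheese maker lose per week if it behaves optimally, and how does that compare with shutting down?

AVC = 15 - 4Q + Q^2; min AVC = $11 at Q = 2. Since P = $18 ≥ min AVC, the firm produces.
With MC = 15 - 8Q + 3Q^2, P = MC on the upward-sloping part at Q* = 3.
TR = 18·3 = 54. TC = 239 + 36 = 275. Profit = 54 − 275 = -$221.
Shutting down would mean losing the fixed cost of $239, so operating at a loss of $221 is better by $18.

Profit = -$221 at Q = 3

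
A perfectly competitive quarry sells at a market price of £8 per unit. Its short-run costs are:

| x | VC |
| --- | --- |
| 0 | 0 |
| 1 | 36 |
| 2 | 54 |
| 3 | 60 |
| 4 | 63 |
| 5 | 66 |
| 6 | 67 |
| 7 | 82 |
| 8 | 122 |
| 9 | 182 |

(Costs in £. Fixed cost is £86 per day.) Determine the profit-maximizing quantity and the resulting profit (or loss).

Tabulate TR − TC: x=0: -86; x=1: -114; x=2: -124; x=3: -122; x=4: -117; x=5: -112; x=6: -105; x=7: -112; x=8: -144; x=9: -196.
Profit is highest at x = 0. Equivalently, the lowest AVC in the table is 67/6 ≈ £11.17 at x = 6, and P = £8 falls below it — price never covers variable cost, so the firm shuts down and loses only its fixed cost.

x = 0 (shut down); profit = -£86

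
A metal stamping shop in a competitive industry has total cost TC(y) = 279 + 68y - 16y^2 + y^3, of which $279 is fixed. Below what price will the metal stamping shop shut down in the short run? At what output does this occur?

$4 per unit, at y = 8

Short-run supply begins at min AVC. From VC = 68y - 16y^2 + y^3, AVC = 68 - 16y + y^2.
At the minimum of AVC, MC = AVC. MC = 68 - 32y + 3y^2; setting MC = AVC gives 2y^2 - 16y = 0, so y = 8. min AVC = 4.
The firm shuts down for any P below $4.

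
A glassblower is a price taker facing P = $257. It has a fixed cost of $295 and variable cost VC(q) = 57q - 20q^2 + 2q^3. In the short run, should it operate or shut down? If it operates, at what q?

Strip out fixed cost: VC = 57q - 20q^2 + 2q^3. Then AVC = 57 - 20q + 2q^2 and MC = 57 - 40q + 6q^2.
AVC hits its minimum where MC = AVC, at q = 5, giving min AVC = 57 - 20·5 + 2·5^2 = $7.
Since P = $257 ≥ min AVC = $7, price covers variable cost and the firm should produce.
Set P = MC: 257 = 57 - 40q + 6q^2 → -200 - 40q + 6q^2 = 0. The roots are q = -10/3 and q = 10; the profit-maximizing output is on the rising part of MC, so q* = 10.
Check: AVC at q = 10 is $57 ≤ P, so revenue covers variable cost.
Profit = P·q − TC = 257·10 − 865 = $1705.

Produce at q = 10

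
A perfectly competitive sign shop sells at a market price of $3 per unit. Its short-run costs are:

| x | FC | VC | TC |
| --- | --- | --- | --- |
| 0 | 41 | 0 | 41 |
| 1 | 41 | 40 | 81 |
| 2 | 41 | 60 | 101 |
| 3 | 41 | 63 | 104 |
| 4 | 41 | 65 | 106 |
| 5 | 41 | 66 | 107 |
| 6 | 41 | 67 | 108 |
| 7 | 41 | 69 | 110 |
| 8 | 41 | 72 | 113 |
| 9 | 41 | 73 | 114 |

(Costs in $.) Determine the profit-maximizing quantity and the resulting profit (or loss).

Tabulate TR − TC: x=0: -41; x=1: -78; x=2: -95; x=3: -95; x=4: -94; x=5: -92; x=6: -90; x=7: -89; x=8: -89; x=9: -87.
Profit is highest at x = 0. Equivalently, the lowest AVC in the table is 73/9 ≈ $8.11 at x = 9, and P = $3 falls below it — price never covers variable cost, so the firm shuts down and loses only its fixed cost.

x = 0 (shut down); profit = -$41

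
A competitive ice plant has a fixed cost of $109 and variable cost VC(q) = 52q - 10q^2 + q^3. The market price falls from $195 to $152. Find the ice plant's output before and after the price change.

Output falls from 11 to 10

AVC = 52 - 10q + q^2, minimized at q = 5 where min AVC = $27. MC = 52 - 20q + 3q^2.
With P = $195 above the shutdown price, P = MC gives q = 11.
At P = $152 ≥ min AVC, set P = MC: q = 10. The firm stays open but cuts output.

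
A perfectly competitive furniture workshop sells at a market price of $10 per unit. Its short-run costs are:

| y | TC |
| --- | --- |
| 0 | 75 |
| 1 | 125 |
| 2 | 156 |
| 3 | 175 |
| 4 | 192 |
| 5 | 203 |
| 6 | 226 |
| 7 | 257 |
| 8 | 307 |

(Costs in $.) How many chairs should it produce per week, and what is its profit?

Profit at each row (π = 10y − TC): y=0: -75; y=1: -115; y=2: -136; y=3: -145; y=4: -152; y=5: -153; y=6: -166; y=7: -187; y=8: -227.
Profit is highest at y = 0. Equivalently, the lowest AVC in the table is 151/6 ≈ $25.17 at y = 6, and P = $10 falls below it — price never covers variable cost, so the firm shuts down and loses only its fixed cost.

y = 0 (shut down); profit = -$75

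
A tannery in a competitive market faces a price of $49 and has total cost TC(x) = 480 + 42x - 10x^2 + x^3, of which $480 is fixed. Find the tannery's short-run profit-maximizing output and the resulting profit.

AVC = 42 - 10x + x^2; min AVC = $17 at x = 5. Since P = $49 ≥ min AVC, the firm produces.
With MC = 42 - 20x + 3x^2, P = MC on the upward-sloping part at x* = 7.
TR = 49·7 = 343. TC = 480 + 147 = 627. Profit = 343 − 627 = -$284.
Shutting down would mean losing the fixed cost of $480, so operating at a loss of $284 is better by $196.

Profit = -$284 at x = 7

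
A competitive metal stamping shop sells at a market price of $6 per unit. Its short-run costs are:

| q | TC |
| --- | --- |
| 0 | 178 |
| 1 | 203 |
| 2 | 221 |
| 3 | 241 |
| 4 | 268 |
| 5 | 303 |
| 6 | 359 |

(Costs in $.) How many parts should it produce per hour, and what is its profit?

q = 0 (shut down); profit = -$178

Tabulate TR − TC: q=0: -178; q=1: -197; q=2: -209; q=3: -223; q=4: -244; q=5: -273; q=6: -323.
Profit is highest at q = 0. Equivalently, the lowest AVC in the table is 63/3 ≈ $21 at q = 3, and P = $6 falls below it — price never covers variable cost, so the firm shuts down and loses only its fixed cost.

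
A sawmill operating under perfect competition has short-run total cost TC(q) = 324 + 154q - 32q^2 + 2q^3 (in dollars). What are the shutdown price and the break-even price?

Shutdown price = $26; break-even price = $64

Shutdown price = min AVC. AVC = 154 - 32q + 2q^2, with vertex at q = 8 and minimum $26.
ATC = 324/q + 154 - 32q + 2q^2. Setting dATC/dq = −324/q^2 − 32 + 4q = 0 gives q = 9 (since 4·9^3 − 32·9^2 = 324).
min ATC = 324/9 + 154 − 32·9 + 2·9^2 = $64. That is the break-even price.
For $26 ≤ P < $64 the firm produces at a loss; below $26 it shuts down.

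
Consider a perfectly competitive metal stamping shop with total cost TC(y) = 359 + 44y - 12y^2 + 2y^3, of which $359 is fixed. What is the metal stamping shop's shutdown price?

The firm shuts down when price falls below the minimum of average variable cost. AVC = VC/y = 44 - 12y + 2y^2.
dAVC/dy = -12 + 4y = 0 gives y = 3. min AVC = 44 - 12·3 + 2·3^2 = 26.
So the shutdown price is $26.

$26 per unit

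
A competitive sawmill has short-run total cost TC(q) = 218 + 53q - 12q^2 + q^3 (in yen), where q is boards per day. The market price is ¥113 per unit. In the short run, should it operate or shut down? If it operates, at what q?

From TC, MC = TC'(q) = 53 - 24q + 3q^2 and AVC = VC/q = 53 - 12q + q^2.
AVC is minimized where dAVC/dq = -12 + 2q = 0, at q = 6; min AVC = 53 - 12·6 + 6^2 = ¥17.
Because ¥113 ≥ ¥17, revenue can cover variable cost; the firm operates.
Solving P = MC: -60 - 24q + 3q^2 = 0 ⇒ q = -2 or 10. On the upward-sloping branch, q* = 10.
Check: AVC at q = 10 is ¥33 ≤ P, so revenue covers variable cost.
Profit = P·q − TC = 113·10 − 548 = ¥582.

Produce at q = 10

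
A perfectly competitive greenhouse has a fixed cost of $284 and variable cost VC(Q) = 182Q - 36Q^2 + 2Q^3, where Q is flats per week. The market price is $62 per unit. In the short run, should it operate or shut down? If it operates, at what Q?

Variable cost is VC = 182Q - 36Q^2 + 2Q^3, so AVC = VC/Q = 182 - 36Q + 2Q^2 and MC = dTC/dQ = 182 - 72Q + 6Q^2.
AVC hits its minimum where MC = AVC, at Q = 9, giving min AVC = 182 - 36·9 + 2·9^2 = $20.
Since P = $62 ≥ min AVC = $20, price covers variable cost and the firm should produce.
P = MC gives 120 - 72Q + 6Q^2 = 0, with roots 2 and 10. Take the larger (rising MC): Q* = 10.
Check: AVC at Q = 10 is $22 ≤ P, so revenue covers variable cost.
Profit = P·Q − TC = 62·10 − 504 = $116.

Produce at Q = 10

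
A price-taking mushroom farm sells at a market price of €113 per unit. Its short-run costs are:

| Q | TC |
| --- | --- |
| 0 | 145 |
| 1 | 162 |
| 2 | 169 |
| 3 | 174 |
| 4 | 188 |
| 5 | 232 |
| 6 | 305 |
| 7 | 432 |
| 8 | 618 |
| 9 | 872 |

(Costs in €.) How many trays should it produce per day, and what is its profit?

Q = 6; profit = €373

Tabulate TR − TC: Q=0: -145; Q=1: -49; Q=2: 57; Q=3: 165; Q=4: 264; Q=5: 333; Q=6: 373; Q=7: 359; Q=8: 286; Q=9: 145.
Profit is maximized at Q = 6. AVC there is 160/6 = €26.67 ≤ P, so producing beats shutting down (which would give -€145).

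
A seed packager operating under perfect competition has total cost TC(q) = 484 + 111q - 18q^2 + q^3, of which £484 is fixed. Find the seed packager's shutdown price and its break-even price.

Shutdown price = min AVC. AVC = 111 - 18q + q^2, with vertex at q = 9 and minimum £30.
ATC = 484/q + 111 - 18q + q^2. Setting dATC/dq = −484/q^2 − 18 + 2q = 0 gives q = 11 (since 2·11^3 − 18·11^2 = 484).
min ATC = 484/11 + 111 − 18·11 + 11^2 = £78. That is the break-even price.
Between these two prices the firm operates at a loss; above £78 it earns a profit.

Shutdown price = £30; break-even price = £78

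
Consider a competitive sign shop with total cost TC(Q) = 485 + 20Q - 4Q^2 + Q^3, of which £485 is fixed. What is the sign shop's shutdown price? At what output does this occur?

£16 per unit, at Q = 2

Short-run supply begins at min AVC. From VC = 20Q - 4Q^2 + Q^3, AVC = 20 - 4Q + Q^2.
At the minimum of AVC, MC = AVC. MC = 20 - 8Q + 3Q^2; setting MC = AVC gives 2Q^2 - 4Q = 0, so Q = 2. min AVC = 16.
The firm shuts down for any P below £16.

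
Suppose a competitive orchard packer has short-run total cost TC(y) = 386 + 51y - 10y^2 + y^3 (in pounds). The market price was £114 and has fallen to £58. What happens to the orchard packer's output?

Output falls from 9 to 7

MC = 51 - 20y + 3y^2; the shutdown threshold is min AVC = £26 (at y = 5).
With P = £114 above the shutdown price, P = MC gives y = 9.
At P = £58 ≥ min AVC, set P = MC: y = 7. The firm stays open but cuts output.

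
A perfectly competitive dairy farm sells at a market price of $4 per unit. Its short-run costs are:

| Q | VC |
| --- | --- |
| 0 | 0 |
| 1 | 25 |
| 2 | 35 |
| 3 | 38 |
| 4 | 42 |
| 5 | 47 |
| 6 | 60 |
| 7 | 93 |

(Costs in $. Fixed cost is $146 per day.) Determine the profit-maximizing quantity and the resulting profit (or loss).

Profit at each row (π = 4Q − TC): Q=0: -146; Q=1: -167; Q=2: -173; Q=3: -172; Q=4: -172; Q=5: -173; Q=6: -182; Q=7: -211.
Profit is highest at Q = 0. Equivalently, the lowest AVC in the table is 47/5 ≈ $9.40 at Q = 5, and P = $4 falls below it — price never covers variable cost, so the firm shuts down and loses only its fixed cost.

Q = 0 (shut down); profit = -$146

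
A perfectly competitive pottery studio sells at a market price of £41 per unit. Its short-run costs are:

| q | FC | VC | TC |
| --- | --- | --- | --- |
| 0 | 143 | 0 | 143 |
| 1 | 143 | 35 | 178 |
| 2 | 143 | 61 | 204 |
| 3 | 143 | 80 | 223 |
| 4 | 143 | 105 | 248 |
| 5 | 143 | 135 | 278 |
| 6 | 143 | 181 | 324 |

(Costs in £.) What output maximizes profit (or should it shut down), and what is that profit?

q = 5; profit = -£73

Profit at each row (π = 41q − TC): q=0: -143; q=1: -137; q=2: -122; q=3: -100; q=4: -84; q=5: -73; q=6: -78.
Profit is maximized at q = 5. AVC there is 135/5 = £27 ≤ P, so producing beats shutting down (which would give -£143).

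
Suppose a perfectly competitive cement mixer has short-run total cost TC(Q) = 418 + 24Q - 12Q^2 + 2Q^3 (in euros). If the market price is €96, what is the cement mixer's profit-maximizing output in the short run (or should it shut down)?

Produce at Q = 6

Strip out fixed cost: VC = 24Q - 12Q^2 + 2Q^3. Then AVC = 24 - 12Q + 2Q^2 and MC = 24 - 24Q + 6Q^2.
The AVC parabola has its vertex at Q = 12/4 = 3, where AVC = 24 - 12·3 + 2·3^2 = €6.
Because €96 ≥ €6, revenue can cover variable cost; the firm operates.
P = MC gives -72 - 24Q + 6Q^2 = 0, with roots -2 and 6. Take the larger (rising MC): Q* = 6.
Check: AVC at Q = 6 is €24 ≤ P, so revenue covers variable cost.
Profit = P·Q − TC = 96·6 − 562 = €14.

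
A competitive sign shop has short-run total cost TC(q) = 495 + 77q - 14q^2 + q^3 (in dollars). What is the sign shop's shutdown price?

$28 per unit

The shutdown price is the minimum of AVC. VC = 77q - 14q^2 + q^3, so AVC = 77 - 14q + q^2.
dAVC/dq = -14 + 2q = 0 gives q = 7. min AVC = 77 - 14·7 + 7^2 = 28.
So the shutdown price is $28.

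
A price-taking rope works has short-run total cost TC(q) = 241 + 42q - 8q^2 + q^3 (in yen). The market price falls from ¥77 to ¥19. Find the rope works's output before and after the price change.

Output falls from 7 to 0 (the firm shuts down)

MC = 42 - 16q + 3q^2; the shutdown threshold is min AVC = ¥26 (at q = 4).
At P = ¥77 ≥ min AVC, set P = MC on the rising branch: q = 7.
At P = ¥19 < min AVC = ¥26, price no longer covers variable cost at any output, so the firm shuts down: q = 0.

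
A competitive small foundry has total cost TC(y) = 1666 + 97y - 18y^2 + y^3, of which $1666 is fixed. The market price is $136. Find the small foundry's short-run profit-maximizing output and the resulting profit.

Profit = -$314 at y = 13

AVC = 97 - 18y + y^2; min AVC = $16 at y = 9. Since P = $136 ≥ min AVC, the firm produces.
With MC = 97 - 36y + 3y^2, P = MC on the upward-sloping part at y* = 13.
TR = 136·13 = 1768. TC = 1666 + 416 = 2082. Profit = 1768 − 2082 = -$314.
By producing, the firm covers all variable cost plus $1352 of fixed cost; shutting down would lose the full $1666.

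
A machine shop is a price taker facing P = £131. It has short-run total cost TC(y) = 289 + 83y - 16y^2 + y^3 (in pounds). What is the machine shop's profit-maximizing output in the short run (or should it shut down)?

Produce at y = 12

From TC, MC = TC'(y) = 83 - 32y + 3y^2 and AVC = VC/y = 83 - 16y + y^2.
AVC hits its minimum where MC = AVC, at y = 8, giving min AVC = 83 - 16·8 + 8^2 = £19.
Because £131 ≥ £19, revenue can cover variable cost; the firm operates.
Solving P = MC: -48 - 32y + 3y^2 = 0 ⇒ y = -4/3 or 12. On the upward-sloping branch, y* = 12.
Check: AVC at y = 12 is £35 ≤ P, so revenue covers variable cost.
Profit = P·y − TC = 131·12 − 709 = £863.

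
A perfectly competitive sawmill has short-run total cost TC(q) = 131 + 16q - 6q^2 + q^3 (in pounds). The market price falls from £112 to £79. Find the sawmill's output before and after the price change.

AVC = 16 - 6q + q^2, minimized at q = 3 where min AVC = £7. MC = 16 - 12q + 3q^2.
At P = £112 ≥ min AVC, set P = MC on the rising branch: q = 8.
At P = £79 ≥ min AVC, set P = MC: q = 7. The firm stays open but cuts output.

Output falls from 8 to 7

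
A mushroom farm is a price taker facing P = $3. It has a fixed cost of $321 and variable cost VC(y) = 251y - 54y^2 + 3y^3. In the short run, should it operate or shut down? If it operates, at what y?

Variable cost is VC = 251y - 54y^2 + 3y^3, so AVC = VC/y = 251 - 54y + 3y^2 and MC = dTC/dy = 251 - 108y + 9y^2.
AVC is minimized where dAVC/dy = -54 + 6y = 0, at y = 9; min AVC = 251 - 54·9 + 3·9^2 = $8.
P = $3 lies below min AVC = $8; no output level covers variable cost.
Best response: produce nothing and absorb the $321 fixed cost.

Shut down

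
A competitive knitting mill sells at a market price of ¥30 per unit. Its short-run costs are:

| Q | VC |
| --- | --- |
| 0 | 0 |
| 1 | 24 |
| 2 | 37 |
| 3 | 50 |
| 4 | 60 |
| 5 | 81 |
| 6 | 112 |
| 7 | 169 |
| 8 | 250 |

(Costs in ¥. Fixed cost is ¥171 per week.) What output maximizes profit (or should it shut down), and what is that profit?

Tabulate TR − TC: Q=0: -171; Q=1: -165; Q=2: -148; Q=3: -131; Q=4: -111; Q=5: -102; Q=6: -103; Q=7: -130; Q=8: -181.
Profit is maximized at Q = 5. AVC there is 81/5 = ¥16.20 ≤ P, so producing beats shutting down (which would give -¥171).

Q = 5; profit = -¥102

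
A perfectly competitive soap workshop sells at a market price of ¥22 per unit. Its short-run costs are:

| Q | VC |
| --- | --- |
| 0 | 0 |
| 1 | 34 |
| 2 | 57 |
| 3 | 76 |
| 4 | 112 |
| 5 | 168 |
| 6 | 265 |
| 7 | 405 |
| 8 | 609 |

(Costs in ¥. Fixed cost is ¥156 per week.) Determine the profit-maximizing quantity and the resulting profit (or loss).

Q = 0 (shut down); profit = -¥156

Tabulate TR − TC: Q=0: -156; Q=1: -168; Q=2: -169; Q=3: -166; Q=4: -180; Q=5: -214; Q=6: -289; Q=7: -407; Q=8: -589.
Profit is highest at Q = 0. Equivalently, the lowest AVC in the table is 76/3 ≈ ¥25.33 at Q = 3, and P = ¥22 falls below it — price never covers variable cost, so the firm shuts down and loses only its fixed cost.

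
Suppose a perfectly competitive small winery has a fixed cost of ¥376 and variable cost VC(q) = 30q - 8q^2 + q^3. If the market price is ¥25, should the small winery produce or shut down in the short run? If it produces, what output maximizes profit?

Variable cost is VC = 30q - 8q^2 + q^3, so AVC = VC/q = 30 - 8q + q^2 and MC = dTC/dq = 30 - 16q + 3q^2.
The AVC parabola has its vertex at q = 8/2 = 4, where AVC = 30 - 8·4 + 4^2 = ¥14.
P = ¥25 exceeds min AVC = ¥14, so the firm stays open.
Solving P = MC: 5 - 16q + 3q^2 = 0 ⇒ q = 1/3 or 5. On the upward-sloping branch, q* = 5.
Check: AVC at q = 5 is ¥15 ≤ P, so revenue covers variable cost.
Profit = P·q − TC = 25·5 − 451 = -¥326, a loss, but smaller than the ¥376 fixed cost the firm would lose by shutting down.

Produce at q = 5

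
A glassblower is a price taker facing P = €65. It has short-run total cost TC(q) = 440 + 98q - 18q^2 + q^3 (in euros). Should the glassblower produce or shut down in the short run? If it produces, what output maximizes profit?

Variable cost is VC = 98q - 18q^2 + q^3, so AVC = VC/q = 98 - 18q + q^2 and MC = dTC/dq = 98 - 36q + 3q^2.
The AVC parabola has its vertex at q = 18/2 = 9, where AVC = 98 - 18·9 + 9^2 = €17.
Since P = €65 ≥ min AVC = €17, price covers variable cost and the firm should produce.
Set P = MC: 65 = 98 - 36q + 3q^2 → 33 - 36q + 3q^2 = 0. The roots are q = 1 and q = 11; the profit-maximizing output is on the rising part of MC, so q* = 11.
Check: AVC at q = 11 is €21 ≤ P, so revenue covers variable cost.
Profit = P·q − TC = 65·11 − 671 = €44.

Produce at q = 11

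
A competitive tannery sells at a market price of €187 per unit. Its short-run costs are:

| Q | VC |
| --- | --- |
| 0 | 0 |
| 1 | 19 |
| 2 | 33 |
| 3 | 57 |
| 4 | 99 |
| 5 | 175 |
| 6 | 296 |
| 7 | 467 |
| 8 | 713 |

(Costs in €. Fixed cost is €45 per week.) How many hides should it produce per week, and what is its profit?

Q = 7; profit = €797

Profit at each row (π = 187Q − TC): Q=0: -45; Q=1: 123; Q=2: 296; Q=3: 459; Q=4: 604; Q=5: 715; Q=6: 781; Q=7: 797; Q=8: 738.
Profit is maximized at Q = 7. AVC there is 467/7 = €66.71 ≤ P, so producing beats shutting down (which would give -€45).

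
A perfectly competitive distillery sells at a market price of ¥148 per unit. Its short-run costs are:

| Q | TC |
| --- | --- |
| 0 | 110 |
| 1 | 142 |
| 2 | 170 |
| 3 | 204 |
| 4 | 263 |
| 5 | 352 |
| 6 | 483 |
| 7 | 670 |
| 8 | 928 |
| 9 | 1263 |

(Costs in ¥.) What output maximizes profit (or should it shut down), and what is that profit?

Profit at each row (π = 148Q − TC): Q=0: -110; Q=1: 6; Q=2: 126; Q=3: 240; Q=4: 329; Q=5: 388; Q=6: 405; Q=7: 366; Q=8: 256; Q=9: 69.
Profit is maximized at Q = 6. AVC there is 373/6 = ¥62.17 ≤ P, so producing beats shutting down (which would give -¥110).

Q = 6; profit = ¥405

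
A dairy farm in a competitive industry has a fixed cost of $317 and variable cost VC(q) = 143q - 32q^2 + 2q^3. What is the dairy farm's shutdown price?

$15 per unit

The shutdown price is the minimum of AVC. VC = 143q - 32q^2 + 2q^3, so AVC = 143 - 32q + 2q^2.
dAVC/dq = -32 + 4q = 0 gives q = 8. min AVC = 143 - 32·8 + 2·8^2 = 15.
The firm shuts down for any P below $15.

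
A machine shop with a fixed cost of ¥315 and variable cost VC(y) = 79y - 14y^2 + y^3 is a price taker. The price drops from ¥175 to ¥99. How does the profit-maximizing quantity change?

Output falls from 12 to 10

MC = 79 - 28y + 3y^2; the shutdown threshold is min AVC = ¥30 (at y = 7).
With P = ¥175 above the shutdown price, P = MC gives y = 12.
At P = ¥99 ≥ min AVC, set P = MC: y = 10. The firm stays open but cuts output.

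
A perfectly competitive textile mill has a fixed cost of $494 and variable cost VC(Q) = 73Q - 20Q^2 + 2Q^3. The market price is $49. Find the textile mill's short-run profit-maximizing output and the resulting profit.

AVC = 73 - 20Q + 2Q^2 has its minimum $23 at Q = 5; price $49 clears that bar, so the firm operates.
With MC = 73 - 40Q + 6Q^2, P = MC on the upward-sloping part at Q* = 6.
TR = 49·6 = 294. TC = 494 + 150 = 644. Profit = 294 − 644 = -$350.
That loss of $350 beats the $494 the firm would lose by shutting down; producing recovers $144 of fixed cost.

Profit = -$350 at Q = 6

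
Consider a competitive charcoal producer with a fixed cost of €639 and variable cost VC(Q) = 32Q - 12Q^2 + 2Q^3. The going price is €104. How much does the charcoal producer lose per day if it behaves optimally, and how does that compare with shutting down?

Profit = -€207 at Q = 6

AVC = 32 - 12Q + 2Q^2 has its minimum €14 at Q = 3; price €104 clears that bar, so the firm operates.
With MC = 32 - 24Q + 6Q^2, P = MC on the upward-sloping part at Q* = 6.
TR = 104·6 = 624. TC = 639 + 192 = 831. Profit = 624 − 831 = -€207.
By producing, the firm covers all variable cost plus €432 of fixed cost; shutting down would lose the full €639.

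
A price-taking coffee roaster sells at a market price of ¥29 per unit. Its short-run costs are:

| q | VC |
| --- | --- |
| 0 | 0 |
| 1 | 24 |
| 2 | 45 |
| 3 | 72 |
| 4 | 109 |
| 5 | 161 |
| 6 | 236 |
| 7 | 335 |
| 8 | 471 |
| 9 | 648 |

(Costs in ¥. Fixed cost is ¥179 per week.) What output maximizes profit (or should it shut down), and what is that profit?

Profit at each row (π = 29q − TC): q=0: -179; q=1: -174; q=2: -166; q=3: -164; q=4: -172; q=5: -195; q=6: -241; q=7: -311; q=8: -418; q=9: -566.
Profit is maximized at q = 3. AVC there is 72/3 = ¥24 ≤ P, so producing beats shutting down (which would give -¥179).

q = 3; profit = -¥164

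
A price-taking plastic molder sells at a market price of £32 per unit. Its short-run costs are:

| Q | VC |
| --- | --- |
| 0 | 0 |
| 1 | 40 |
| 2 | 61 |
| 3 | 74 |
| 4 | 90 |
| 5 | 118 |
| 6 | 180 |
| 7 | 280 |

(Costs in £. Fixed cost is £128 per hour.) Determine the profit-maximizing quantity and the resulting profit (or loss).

Compute π = P·Q − TC at each output: Q=0: -128; Q=1: -136; Q=2: -125; Q=3: -106; Q=4: -90; Q=5: -86; Q=6: -116; Q=7: -184.
Profit is maximized at Q = 5. AVC there is 118/5 = £23.60 ≤ P, so producing beats shutting down (which would give -£128).

Q = 5; profit = -£86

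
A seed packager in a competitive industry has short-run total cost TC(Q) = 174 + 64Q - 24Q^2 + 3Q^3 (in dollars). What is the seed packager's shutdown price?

The firm shuts down when price falls below the minimum of average variable cost. AVC = VC/Q = 64 - 24Q + 3Q^2.
dAVC/dQ = -24 + 6Q = 0 gives Q = 4. min AVC = 64 - 24·4 + 3·4^2 = 16.
So the shutdown price is $16.

$16 per unit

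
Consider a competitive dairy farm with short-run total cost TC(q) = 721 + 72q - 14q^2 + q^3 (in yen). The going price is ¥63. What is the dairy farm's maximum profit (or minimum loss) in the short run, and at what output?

AVC = 72 - 14q + q^2; min AVC = ¥23 at q = 7. Since P = ¥63 ≥ min AVC, the firm produces.
MC = 72 - 28q + 3q^2. Setting P = MC and taking the root on the rising branch gives q* = 9.
TR = 63·9 = 567. TC = 721 + 243 = 964. Profit = 567 − 964 = -¥397.
By producing, the firm covers all variable cost plus ¥324 of fixed cost; shutting down would lose the full ¥721.

Profit = -¥397 at q = 9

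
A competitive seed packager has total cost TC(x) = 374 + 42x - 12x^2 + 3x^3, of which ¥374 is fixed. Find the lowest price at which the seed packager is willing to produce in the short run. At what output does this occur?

The firm shuts down when price falls below the minimum of average variable cost. AVC = VC/x = 42 - 12x + 3x^2.
dAVC/dx = -12 + 6x = 0 gives x = 2. min AVC = 42 - 12·2 + 3·2^2 = 30.
The firm shuts down for any P below ¥30.

¥30 per unit, at x = 2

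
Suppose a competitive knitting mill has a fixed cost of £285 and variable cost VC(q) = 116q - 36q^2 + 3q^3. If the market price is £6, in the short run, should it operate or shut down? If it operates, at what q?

Shut down

Variable cost is VC = 116q - 36q^2 + 3q^3, so AVC = VC/q = 116 - 36q + 3q^2 and MC = dTC/dq = 116 - 72q + 9q^2.
AVC hits its minimum where MC = AVC, at q = 6, giving min AVC = 116 - 36·6 + 3·6^2 = £8.
P = £6 lies below min AVC = £8; no output level covers variable cost.
The firm minimizes its loss by shutting down and losing only its fixed cost of £285.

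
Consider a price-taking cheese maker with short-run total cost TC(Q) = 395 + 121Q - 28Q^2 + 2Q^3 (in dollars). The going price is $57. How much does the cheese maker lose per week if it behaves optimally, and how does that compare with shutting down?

AVC = 121 - 28Q + 2Q^2 has its minimum $23 at Q = 7; price $57 clears that bar, so the firm operates.
With MC = 121 - 56Q + 6Q^2, P = MC on the upward-sloping part at Q* = 8.
TR = 57·8 = 456. TC = 395 + 200 = 595. Profit = 456 − 595 = -$139.
Shutting down would mean losing the fixed cost of $395, so operating at a loss of $139 is better by $256.

Profit = -$139 at Q = 8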